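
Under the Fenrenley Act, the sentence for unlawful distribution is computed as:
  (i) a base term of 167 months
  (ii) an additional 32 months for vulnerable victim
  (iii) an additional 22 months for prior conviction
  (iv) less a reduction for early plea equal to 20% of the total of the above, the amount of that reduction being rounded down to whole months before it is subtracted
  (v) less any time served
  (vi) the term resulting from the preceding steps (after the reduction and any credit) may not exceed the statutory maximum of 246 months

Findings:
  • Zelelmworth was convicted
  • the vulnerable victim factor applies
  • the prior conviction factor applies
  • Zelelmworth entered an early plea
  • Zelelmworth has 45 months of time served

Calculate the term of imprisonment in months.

132 months

Vulnerable victim enhancement: +32 months
Prior conviction enhancement: +22 months
Adjusted term: 167 months + 32 months + 22 months = 221 months
Early plea reduction: 20% of 221 months = 44 months (rounded down)
After reduction: 221 − 44 = 177 months
Less time served: 177 months − 45 months = 132 months
Cap at 246 months: 132 months is within the cap, no reduction.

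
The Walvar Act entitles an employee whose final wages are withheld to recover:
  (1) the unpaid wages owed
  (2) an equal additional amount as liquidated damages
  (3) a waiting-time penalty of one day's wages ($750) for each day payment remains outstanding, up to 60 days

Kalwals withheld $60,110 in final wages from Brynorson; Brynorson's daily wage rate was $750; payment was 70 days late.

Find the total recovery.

Liquidated damages (equal amount): $60,110
Penalty days: min(70, 60) = 60
Waiting-time penalty: 60 × $750 = $45,000
Total award: $60,110 + $60,110 + $45,000 = $165,220

$165,220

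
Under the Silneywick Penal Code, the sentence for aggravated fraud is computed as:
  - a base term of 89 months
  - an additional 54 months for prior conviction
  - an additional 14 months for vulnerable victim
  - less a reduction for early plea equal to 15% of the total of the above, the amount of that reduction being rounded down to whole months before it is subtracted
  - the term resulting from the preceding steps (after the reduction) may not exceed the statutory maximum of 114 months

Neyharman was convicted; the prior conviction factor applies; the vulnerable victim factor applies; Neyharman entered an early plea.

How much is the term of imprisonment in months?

Prior conviction enhancement: +54 months
Vulnerable victim enhancement: +14 months
Adjusted term: 89 months + 54 months + 14 months = 157 months
Early plea reduction: 15% of 157 months = 23 months (rounded down)
After reduction: 157 − 23 = 134 months
Cap at 114 months: 134 months exceeds the cap → 114 months

114 months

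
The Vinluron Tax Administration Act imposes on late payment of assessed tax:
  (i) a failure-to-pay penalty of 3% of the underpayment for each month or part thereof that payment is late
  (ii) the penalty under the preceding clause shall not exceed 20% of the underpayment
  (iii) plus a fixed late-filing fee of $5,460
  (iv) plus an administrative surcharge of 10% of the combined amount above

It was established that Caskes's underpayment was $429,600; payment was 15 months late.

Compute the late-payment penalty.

Accrued rate: 3% × 15 = 45%, capped at 20% → 20%
Failure-to-pay penalty: 20% of $429,600 = $85,920
Penalty before surcharge: $85,920 + $5,460 = $91,380
Administrative surcharge: 10% of $91,380 = $9,138
Total penalty: $91,380 + $9,138 = $100,518

$100,518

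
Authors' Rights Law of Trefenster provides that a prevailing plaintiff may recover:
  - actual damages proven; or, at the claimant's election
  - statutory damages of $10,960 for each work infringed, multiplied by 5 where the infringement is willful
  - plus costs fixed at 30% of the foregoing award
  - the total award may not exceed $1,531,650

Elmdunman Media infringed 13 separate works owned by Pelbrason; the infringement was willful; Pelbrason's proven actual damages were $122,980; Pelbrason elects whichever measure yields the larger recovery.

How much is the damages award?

Statutory damages: 13 × $10,960 = $142,480
Multiplied by 5: 5 × $142,480 = $712,400
Greater of actual damages ($122,980) or enhanced statutory damages ($712,400): $712,400
Costs: 30% of $712,400 = $213,720
Award plus costs: $712,400 + $213,720 = $926,120
Cap at $1,531,650: $926,120 is within the cap, no reduction.

$926,120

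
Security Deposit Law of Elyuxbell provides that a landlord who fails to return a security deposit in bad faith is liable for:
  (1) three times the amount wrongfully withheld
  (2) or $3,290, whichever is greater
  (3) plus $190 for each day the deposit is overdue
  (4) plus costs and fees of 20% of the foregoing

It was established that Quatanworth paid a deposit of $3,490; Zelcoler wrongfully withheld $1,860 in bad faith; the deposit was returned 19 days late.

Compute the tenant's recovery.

$11,028

Trebled: 3 × $1,860 = $5,580
Minimum $3,290: $5,580 meets the minimum, no increase.
Late-return penalty: 19 × $190 = $3,610
Damages plus late penalty: $5,580 + $3,610 = $9,190
Costs and fees: 20% of $9,190 = $1,838
Total recovery: $9,190 + $1,838 = $11,028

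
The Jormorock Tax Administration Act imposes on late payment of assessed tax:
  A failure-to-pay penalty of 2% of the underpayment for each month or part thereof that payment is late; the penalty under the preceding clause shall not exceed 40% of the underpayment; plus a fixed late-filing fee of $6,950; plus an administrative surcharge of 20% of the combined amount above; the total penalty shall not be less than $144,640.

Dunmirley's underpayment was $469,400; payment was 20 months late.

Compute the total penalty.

Accrued rate: 2% × 20 = 40%, capped at 40% → 40%
Failure-to-pay penalty: 40% of $469,400 = $187,760
Penalty before surcharge: $187,760 + $6,950 = $194,710
Administrative surcharge: 20% of $194,710 = $38,942
Total penalty: $194,710 + $38,942 = $233,652
Minimum $144,640: $233,652 meets the minimum, no increase.

Penalty: $233,652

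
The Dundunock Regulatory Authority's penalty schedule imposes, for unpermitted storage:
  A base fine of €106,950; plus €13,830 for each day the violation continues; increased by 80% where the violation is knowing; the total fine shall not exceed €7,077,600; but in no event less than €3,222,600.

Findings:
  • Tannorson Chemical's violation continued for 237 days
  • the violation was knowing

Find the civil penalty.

Per-day component: 237 × €13,830 = €3,277,710
Base plus per-day: €106,950 + €3,277,710 = €3,384,660
Enhancement: 80% of €3,384,660 = €2,707,728
Enhanced fine: €3,384,660 + €2,707,728 = €6,092,388
Cap at €7,077,600: €6,092,388 is within the cap, no reduction.
Minimum €3,222,600: €6,092,388 meets the minimum, no increase.

€6,092,388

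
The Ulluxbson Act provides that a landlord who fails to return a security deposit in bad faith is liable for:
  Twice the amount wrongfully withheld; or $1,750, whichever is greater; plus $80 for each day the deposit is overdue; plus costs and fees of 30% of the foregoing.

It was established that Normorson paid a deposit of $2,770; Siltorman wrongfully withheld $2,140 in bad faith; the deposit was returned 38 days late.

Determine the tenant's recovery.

Recovery: $9,516

Doubled: 2 × $2,140 = $4,280
Minimum $1,750: $4,280 meets the minimum, no increase.
Late-return penalty: 38 × $80 = $3,040
Damages plus late penalty: $4,280 + $3,040 = $7,320
Costs and fees: 30% of $7,320 = $2,196
Total recovery: $7,320 + $2,196 = $9,516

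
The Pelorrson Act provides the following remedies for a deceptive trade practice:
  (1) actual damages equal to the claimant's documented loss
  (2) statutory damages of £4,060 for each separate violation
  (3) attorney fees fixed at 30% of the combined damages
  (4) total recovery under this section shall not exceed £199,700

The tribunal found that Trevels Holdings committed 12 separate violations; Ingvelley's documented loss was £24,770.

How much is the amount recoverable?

Statutory damages: 12 × £4,060 = £48,720
Combined damages: £24,770 + £48,720 = £73,490
Attorney fees: 30% of £73,490 = £22,047
Total before cap: £73,490 + £22,047 = £95,537
Cap at £199,700: £95,537 is within the cap, no reduction.

Total recovery: £95,537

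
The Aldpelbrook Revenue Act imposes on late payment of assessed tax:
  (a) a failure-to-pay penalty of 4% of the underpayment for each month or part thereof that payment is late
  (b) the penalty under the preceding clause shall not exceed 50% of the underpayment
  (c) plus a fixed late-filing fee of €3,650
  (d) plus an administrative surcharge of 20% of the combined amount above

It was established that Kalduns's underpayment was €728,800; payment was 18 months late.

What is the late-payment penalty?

€441,660

Accrued rate: 4% × 18 = 72%, capped at 50% → 50%
Failure-to-pay penalty: 50% of €728,800 = €364,400
Penalty before surcharge: €364,400 + €3,650 = €368,050
Administrative surcharge: 20% of €368,050 = €73,610
Total penalty: €368,050 + €73,610 = €441,660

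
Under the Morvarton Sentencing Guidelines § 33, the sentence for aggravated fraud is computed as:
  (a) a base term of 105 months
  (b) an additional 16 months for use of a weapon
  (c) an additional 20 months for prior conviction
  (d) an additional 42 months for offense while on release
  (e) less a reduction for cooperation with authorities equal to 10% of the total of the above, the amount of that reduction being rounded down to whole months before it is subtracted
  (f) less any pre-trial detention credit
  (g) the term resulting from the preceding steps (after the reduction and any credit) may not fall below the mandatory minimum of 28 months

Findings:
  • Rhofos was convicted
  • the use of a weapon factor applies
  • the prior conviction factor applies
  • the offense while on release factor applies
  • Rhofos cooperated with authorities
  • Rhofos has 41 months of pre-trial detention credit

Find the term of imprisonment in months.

Use of a weapon enhancement: +16 months
Prior conviction enhancement: +20 months
Offense while on release enhancement: +42 months
Adjusted term: 105 months + 16 months + 20 months + 42 months = 183 months
Cooperation with authorities reduction: 10% of 183 months = 18 months (rounded down)
After reduction: 183 − 18 = 165 months
Less pre-trial detention credit: 165 months − 41 months = 124 months
Minimum 28 months: 124 months meets the minimum, no increase.

124 months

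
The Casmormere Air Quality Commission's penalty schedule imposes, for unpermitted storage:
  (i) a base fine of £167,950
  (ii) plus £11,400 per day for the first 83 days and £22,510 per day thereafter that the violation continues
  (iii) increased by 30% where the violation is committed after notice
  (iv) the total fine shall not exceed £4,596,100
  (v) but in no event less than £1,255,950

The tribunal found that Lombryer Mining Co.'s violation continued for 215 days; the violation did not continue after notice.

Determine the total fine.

First 83 days: 83 × £11,400 = £946,200
Remaining days: (215 − 83) × £22,510 = £2,971,320
Per-day component: £946,200 + £2,971,320 = £3,917,520
Base plus per-day: £167,950 + £3,917,520 = £4,085,470
The violation did not continue after notice: no 30% increase.
Cap at £4,596,100: £4,085,470 is within the cap, no reduction.
Minimum £1,255,950: £4,085,470 meets the minimum, no increase.

£4,085,470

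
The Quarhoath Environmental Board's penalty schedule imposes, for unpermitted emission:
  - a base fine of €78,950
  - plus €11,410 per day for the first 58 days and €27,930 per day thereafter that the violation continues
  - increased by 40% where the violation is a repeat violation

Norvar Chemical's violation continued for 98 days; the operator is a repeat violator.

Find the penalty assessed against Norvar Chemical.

Civil penalty: €2,601,102

First 58 days: 58 × €11,410 = €661,780
Remaining days: (98 − 58) × €27,930 = €1,117,200
Per-day component: €661,780 + €1,117,200 = €1,778,980
Base plus per-day: €78,950 + €1,778,980 = €1,857,930
Enhancement: 40% of €1,857,930 = €743,172
Enhanced fine: €1,857,930 + €743,172 = €2,601,102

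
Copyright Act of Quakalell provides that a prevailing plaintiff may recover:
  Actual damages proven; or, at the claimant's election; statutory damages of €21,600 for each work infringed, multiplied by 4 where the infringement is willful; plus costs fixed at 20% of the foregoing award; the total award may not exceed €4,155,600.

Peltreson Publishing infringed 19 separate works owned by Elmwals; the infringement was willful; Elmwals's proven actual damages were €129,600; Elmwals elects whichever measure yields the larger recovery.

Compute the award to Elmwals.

Statutory damages: 19 × €21,600 = €410,400
Multiplied by 4: 4 × €410,400 = €1,641,600
Greater of actual damages (€129,600) or enhanced statutory damages (€1,641,600): €1,641,600
Costs: 20% of €1,641,600 = €328,320
Award plus costs: €1,641,600 + €328,320 = €1,969,920
Cap at €4,155,600: €1,969,920 is within the cap, no reduction.

€1,969,920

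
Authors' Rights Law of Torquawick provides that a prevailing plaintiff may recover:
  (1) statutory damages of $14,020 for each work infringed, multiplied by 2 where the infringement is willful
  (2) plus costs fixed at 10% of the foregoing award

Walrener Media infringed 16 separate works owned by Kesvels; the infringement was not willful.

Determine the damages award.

Statutory damages: 16 × $14,020 = $224,320
Infringement not willful: no ×2 enhancement.
Costs: 10% of $224,320 = $22,432
Award plus costs: $224,320 + $22,432 = $246,752

$246,752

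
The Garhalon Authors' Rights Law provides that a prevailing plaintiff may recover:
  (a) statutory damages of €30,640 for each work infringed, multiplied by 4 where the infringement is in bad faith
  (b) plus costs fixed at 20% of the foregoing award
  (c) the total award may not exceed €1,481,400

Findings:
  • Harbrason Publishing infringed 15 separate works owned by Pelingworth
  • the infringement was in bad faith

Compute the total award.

Statutory damages: 15 × €30,640 = €459,600
Multiplied by 4: 4 × €459,600 = €1,838,400
Costs: 20% of €1,838,400 = €367,680
Award plus costs: €1,838,400 + €367,680 = €2,206,080
Cap at €1,481,400: €2,206,080 exceeds the cap → €1,481,400

€1,481,400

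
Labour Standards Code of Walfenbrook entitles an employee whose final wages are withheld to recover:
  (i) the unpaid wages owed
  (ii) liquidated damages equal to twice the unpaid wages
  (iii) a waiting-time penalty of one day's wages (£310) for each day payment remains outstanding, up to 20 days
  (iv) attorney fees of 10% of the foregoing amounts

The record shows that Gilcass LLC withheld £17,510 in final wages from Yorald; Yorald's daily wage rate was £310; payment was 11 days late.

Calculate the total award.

Doubled: 2 × £17,510 = £35,020
Penalty days: min(11, 20) = 11
Waiting-time penalty: 11 × £310 = £3,410
Subtotal: £17,510 + £35,020 + £3,410 = £55,940
Attorney fees: 10% of £55,940 = £5,594
Total award: £55,940 + £5,594 = £61,534

£61,534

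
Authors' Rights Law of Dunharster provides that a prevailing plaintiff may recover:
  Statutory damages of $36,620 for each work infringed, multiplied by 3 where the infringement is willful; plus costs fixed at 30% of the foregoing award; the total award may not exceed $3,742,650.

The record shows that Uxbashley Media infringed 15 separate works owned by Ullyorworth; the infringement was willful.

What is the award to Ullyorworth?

Statutory damages: 15 × $36,620 = $549,300
Trebled: 3 × $549,300 = $1,647,900
Costs: 30% of $1,647,900 = $494,370
Award plus costs: $1,647,900 + $494,370 = $2,142,270
Cap at $3,742,650: $2,142,270 is within the cap, no reduction.

$2,142,270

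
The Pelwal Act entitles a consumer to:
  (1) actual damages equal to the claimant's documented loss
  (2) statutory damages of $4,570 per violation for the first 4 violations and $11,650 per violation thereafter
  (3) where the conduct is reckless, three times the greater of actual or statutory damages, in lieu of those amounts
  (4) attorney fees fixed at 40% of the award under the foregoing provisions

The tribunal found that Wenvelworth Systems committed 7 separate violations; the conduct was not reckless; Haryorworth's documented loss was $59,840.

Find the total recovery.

$158,298

First 4 violations: 4 × $4,570 = $18,280
Remaining violations: (7 − 4) × $11,650 = $34,950
Statutory damages: $18,280 + $34,950 = $53,230
Conduct not reckless: the in-lieu enhancement does not apply.
Actual plus statutory damages: $59,840 + $53,230 = $113,070
Attorney fees: 40% of $113,070 = $45,228
Total recovery: $113,070 + $45,228 = $158,298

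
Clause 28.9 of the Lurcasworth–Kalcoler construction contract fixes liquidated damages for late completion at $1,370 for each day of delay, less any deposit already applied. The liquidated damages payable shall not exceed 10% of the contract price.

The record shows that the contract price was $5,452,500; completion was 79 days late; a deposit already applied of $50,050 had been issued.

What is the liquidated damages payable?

Per-day damages: 79 × $1,370 = $108,230
Less deposit already applied: $108,230 − $50,050 = $58,180
Cap: 10% of $5,452,500 = $545,250
Cap at $545,250: $58,180 is within the cap, no reduction.

Liquidated damages: $58,180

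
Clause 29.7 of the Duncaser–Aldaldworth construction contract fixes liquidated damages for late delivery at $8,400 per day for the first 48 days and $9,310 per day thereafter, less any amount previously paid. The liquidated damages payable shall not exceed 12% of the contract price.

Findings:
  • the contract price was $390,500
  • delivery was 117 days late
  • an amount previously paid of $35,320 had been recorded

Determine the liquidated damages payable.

$46,860

First 48 days: 48 × $8,400 = $403,200
Remaining days: (117 − 48) × $9,310 = $642,390
Accrued per-day damages: $403,200 + $642,390 = $1,045,590
Less amount previously paid: $1,045,590 − $35,320 = $1,010,270
Cap: 12% of $390,500 = $46,860
Cap at $46,860: $1,010,270 exceeds the cap → $46,860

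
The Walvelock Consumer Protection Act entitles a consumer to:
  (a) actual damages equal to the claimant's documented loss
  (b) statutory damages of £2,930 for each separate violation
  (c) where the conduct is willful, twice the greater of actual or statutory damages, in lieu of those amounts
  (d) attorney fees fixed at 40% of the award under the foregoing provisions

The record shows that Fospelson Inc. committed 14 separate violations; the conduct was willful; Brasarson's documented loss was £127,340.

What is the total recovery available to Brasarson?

Statutory damages: 14 × £2,930 = £41,020
Greater of actual damages (£127,340) or statutory damages (£41,020): £127,340
Doubled: 2 × £127,340 = £254,680
Attorney fees: 40% of £254,680 = £101,872
Total recovery: £254,680 + £101,872 = £356,552

£356,552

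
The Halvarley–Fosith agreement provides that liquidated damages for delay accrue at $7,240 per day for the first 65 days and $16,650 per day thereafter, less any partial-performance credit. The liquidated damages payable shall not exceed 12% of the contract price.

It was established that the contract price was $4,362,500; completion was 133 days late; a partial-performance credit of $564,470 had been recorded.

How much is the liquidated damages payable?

First 65 days: 65 × $7,240 = $470,600
Remaining days: (133 − 65) × $16,650 = $1,132,200
Accrued per-day damages: $470,600 + $1,132,200 = $1,602,800
Less partial-performance credit: $1,602,800 − $564,470 = $1,038,330
Cap: 12% of $4,362,500 = $523,500
Cap at $523,500: $1,038,330 exceeds the cap → $523,500

$523,500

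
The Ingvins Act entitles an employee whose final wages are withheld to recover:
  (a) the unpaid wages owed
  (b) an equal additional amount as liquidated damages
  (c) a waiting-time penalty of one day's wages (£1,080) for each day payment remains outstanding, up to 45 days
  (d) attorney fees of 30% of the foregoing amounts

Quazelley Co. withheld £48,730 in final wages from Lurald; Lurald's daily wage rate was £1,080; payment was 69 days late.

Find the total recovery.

£189,878

Liquidated damages (equal amount): £48,730
Penalty days: min(69, 45) = 45
Waiting-time penalty: 45 × £1,080 = £48,600
Subtotal: £48,730 + £48,730 + £48,600 = £146,060
Attorney fees: 30% of £146,060 = £43,818
Total award: £146,060 + £43,818 = £189,878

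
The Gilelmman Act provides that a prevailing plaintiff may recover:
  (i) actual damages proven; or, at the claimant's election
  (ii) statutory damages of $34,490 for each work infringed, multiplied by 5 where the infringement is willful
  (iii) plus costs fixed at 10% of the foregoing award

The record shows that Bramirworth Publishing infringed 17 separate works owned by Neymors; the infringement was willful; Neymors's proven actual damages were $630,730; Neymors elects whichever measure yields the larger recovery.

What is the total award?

Statutory damages: 17 × $34,490 = $586,330
Multiplied by 5: 5 × $586,330 = $2,931,650
Greater of actual damages ($630,730) or enhanced statutory damages ($2,931,650): $2,931,650
Costs: 10% of $2,931,650 = $293,165
Award plus costs: $2,931,650 + $293,165 = $3,224,815

$3,224,815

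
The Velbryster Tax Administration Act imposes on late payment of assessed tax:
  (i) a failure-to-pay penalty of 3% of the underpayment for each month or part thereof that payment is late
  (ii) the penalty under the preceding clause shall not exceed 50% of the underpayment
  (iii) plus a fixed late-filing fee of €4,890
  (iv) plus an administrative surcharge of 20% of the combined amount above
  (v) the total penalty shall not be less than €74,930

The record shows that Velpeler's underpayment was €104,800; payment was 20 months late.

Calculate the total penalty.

Accrued rate: 3% × 20 = 60%, capped at 50% → 50%
Failure-to-pay penalty: 50% of €104,800 = €52,400
Penalty before surcharge: €52,400 + €4,890 = €57,290
Administrative surcharge: 20% of €57,290 = €11,458
Total penalty: €57,290 + €11,458 = €68,748
Minimum €74,930: €68,748 is below the minimum → €74,930

€74,930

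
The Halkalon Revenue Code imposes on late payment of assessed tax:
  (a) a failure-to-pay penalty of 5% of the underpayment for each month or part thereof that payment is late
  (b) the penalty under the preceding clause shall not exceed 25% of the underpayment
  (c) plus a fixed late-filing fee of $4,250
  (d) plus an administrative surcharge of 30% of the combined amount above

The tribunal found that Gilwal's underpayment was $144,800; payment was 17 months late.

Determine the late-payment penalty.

$52,585

Accrued rate: 5% × 17 = 85%, capped at 25% → 25%
Failure-to-pay penalty: 25% of $144,800 = $36,200
Penalty before surcharge: $36,200 + $4,250 = $40,450
Administrative surcharge: 30% of $40,450 = $12,135
Total penalty: $40,450 + $12,135 = $52,585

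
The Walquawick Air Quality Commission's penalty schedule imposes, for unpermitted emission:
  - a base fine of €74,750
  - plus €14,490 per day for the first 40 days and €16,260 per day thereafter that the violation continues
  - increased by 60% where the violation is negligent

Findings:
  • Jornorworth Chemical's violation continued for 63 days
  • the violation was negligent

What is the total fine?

First 40 days: 40 × €14,490 = €579,600
Remaining days: (63 − 40) × €16,260 = €373,980
Per-day component: €579,600 + €373,980 = €953,580
Base plus per-day: €74,750 + €953,580 = €1,028,330
Enhancement: 60% of €1,028,330 = €616,998
Enhanced fine: €1,028,330 + €616,998 = €1,645,328

€1,645,328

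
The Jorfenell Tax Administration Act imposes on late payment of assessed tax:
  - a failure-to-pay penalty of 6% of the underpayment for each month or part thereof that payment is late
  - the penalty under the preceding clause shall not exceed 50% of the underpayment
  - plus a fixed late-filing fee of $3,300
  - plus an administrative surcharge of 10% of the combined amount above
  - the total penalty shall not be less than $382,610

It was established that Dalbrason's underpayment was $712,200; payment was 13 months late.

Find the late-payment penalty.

Accrued rate: 6% × 13 = 78%, capped at 50% → 50%
Failure-to-pay penalty: 50% of $712,200 = $356,100
Penalty before surcharge: $356,100 + $3,300 = $359,400
Administrative surcharge: 10% of $359,400 = $35,940
Total penalty: $359,400 + $35,940 = $395,340
Minimum $382,610: $395,340 meets the minimum, no increase.

Penalty: $395,340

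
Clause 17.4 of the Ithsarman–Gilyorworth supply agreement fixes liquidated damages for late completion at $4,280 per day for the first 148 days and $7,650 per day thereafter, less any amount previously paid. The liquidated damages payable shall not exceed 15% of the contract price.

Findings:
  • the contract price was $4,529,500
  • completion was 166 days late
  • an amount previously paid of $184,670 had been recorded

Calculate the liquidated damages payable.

$586,470

First 148 days: 148 × $4,280 = $633,440
Remaining days: (166 − 148) × $7,650 = $137,700
Accrued per-day damages: $633,440 + $137,700 = $771,140
Less amount previously paid: $771,140 − $184,670 = $586,470
Cap: 15% of $4,529,500 = $679,425
Cap at $679,425: $586,470 is within the cap, no reduction.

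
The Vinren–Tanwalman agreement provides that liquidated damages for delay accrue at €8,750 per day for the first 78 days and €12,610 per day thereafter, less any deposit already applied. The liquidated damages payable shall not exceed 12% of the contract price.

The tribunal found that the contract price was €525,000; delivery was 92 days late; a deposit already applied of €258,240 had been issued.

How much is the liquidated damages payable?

First 78 days: 78 × €8,750 = €682,500
Remaining days: (92 − 78) × €12,610 = €176,540
Accrued per-day damages: €682,500 + €176,540 = €859,040
Less deposit already applied: €859,040 − €258,240 = €600,800
Cap: 12% of €525,000 = €63,000
Cap at €63,000: €600,800 exceeds the cap → €63,000

€63,000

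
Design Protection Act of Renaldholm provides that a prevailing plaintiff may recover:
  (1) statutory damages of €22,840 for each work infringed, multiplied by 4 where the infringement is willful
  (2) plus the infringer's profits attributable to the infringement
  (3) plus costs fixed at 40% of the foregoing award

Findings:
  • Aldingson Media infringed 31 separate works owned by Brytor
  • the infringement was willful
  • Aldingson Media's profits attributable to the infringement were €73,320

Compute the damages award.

€4,067,672

Statutory damages: 31 × €22,840 = €708,040
Multiplied by 4: 4 × €708,040 = €2,832,160
Combined award: €2,832,160 + €73,320 = €2,905,480
Costs: 40% of €2,905,480 = €1,162,192
Award plus costs: €2,905,480 + €1,162,192 = €4,067,672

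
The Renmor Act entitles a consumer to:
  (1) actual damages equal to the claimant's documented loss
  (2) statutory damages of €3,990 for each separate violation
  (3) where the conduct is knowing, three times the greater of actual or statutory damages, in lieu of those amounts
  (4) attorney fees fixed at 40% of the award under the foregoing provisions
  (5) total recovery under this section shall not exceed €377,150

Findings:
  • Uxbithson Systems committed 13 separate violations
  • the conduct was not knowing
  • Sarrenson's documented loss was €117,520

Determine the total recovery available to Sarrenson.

Statutory damages: 13 × €3,990 = €51,870
Conduct not knowing: the in-lieu enhancement does not apply.
Actual plus statutory damages: €117,520 + €51,870 = €169,390
Attorney fees: 40% of €169,390 = €67,756
Total before cap: €169,390 + €67,756 = €237,146
Cap at €377,150: €237,146 is within the cap, no reduction.

€237,146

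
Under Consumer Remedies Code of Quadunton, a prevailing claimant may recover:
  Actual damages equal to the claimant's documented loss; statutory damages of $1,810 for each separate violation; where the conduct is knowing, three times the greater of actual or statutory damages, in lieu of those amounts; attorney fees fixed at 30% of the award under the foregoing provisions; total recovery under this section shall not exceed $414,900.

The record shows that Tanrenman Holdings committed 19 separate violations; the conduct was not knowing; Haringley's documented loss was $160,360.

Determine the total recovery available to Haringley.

Statutory damages: 19 × $1,810 = $34,390
Conduct not knowing: the in-lieu enhancement does not apply.
Actual plus statutory damages: $160,360 + $34,390 = $194,750
Attorney fees: 30% of $194,750 = $58,425
Total before cap: $194,750 + $58,425 = $253,175
Cap at $414,900: $253,175 is within the cap, no reduction.

$253,175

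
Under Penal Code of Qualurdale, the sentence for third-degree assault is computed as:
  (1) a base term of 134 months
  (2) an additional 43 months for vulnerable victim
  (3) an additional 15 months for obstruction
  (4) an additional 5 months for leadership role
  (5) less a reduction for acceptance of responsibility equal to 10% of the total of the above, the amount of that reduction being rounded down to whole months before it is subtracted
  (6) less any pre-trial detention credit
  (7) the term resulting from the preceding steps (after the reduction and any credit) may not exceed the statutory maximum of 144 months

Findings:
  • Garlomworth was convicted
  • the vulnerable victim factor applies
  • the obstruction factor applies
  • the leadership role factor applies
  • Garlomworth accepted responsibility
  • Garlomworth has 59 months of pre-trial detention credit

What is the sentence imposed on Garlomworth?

Vulnerable victim enhancement: +43 months
Obstruction enhancement: +15 months
Leadership role enhancement: +5 months
Adjusted term: 134 months + 43 months + 15 months + 5 months = 197 months
Acceptance of responsibility reduction: 10% of 197 months = 19 months (rounded down)
After reduction: 197 − 19 = 178 months
Less pre-trial detention credit: 178 months − 59 months = 119 months
Cap at 144 months: 119 months is within the cap, no reduction.

119 months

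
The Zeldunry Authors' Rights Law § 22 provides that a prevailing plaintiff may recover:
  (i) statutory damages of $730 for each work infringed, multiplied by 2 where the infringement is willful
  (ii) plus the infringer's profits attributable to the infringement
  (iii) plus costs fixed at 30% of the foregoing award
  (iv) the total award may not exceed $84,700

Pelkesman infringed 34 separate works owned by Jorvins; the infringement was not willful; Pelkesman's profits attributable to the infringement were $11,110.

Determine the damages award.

Statutory damages: 34 × $730 = $24,820
Infringement not willful: no ×2 enhancement.
Combined award: $24,820 + $11,110 = $35,930
Costs: 30% of $35,930 = $10,779
Award plus costs: $35,930 + $10,779 = $46,709
Cap at $84,700: $46,709 is within the cap, no reduction.

$46,709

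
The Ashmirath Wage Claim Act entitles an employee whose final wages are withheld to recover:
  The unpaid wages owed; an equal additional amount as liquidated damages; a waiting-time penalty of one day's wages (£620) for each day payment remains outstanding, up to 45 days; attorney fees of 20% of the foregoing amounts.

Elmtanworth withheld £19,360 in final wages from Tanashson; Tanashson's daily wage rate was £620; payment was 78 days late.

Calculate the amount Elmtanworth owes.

Liquidated damages (equal amount): £19,360
Penalty days: min(78, 45) = 45
Waiting-time penalty: 45 × £620 = £27,900
Subtotal: £19,360 + £19,360 + £27,900 = £66,620
Attorney fees: 20% of £66,620 = £13,324
Total award: £66,620 + £13,324 = £79,944

£79,944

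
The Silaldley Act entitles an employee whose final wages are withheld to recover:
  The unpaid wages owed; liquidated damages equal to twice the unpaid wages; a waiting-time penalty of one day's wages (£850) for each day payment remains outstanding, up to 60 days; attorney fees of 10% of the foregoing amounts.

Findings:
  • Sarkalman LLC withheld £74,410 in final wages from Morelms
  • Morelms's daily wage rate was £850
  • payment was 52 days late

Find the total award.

Doubled: 2 × £74,410 = £148,820
Penalty days: min(52, 60) = 52
Waiting-time penalty: 52 × £850 = £44,200
Subtotal: £74,410 + £148,820 + £44,200 = £267,430
Attorney fees: 10% of £267,430 = £26,743
Total award: £267,430 + £26,743 = £294,173

£294,173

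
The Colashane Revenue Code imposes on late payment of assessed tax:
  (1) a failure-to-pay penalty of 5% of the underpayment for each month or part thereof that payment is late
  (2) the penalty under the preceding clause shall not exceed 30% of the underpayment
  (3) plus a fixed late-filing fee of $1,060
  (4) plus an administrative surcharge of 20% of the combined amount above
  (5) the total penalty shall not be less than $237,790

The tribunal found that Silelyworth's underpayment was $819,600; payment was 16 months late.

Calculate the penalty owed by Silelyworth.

Accrued rate: 5% × 16 = 80%, capped at 30% → 30%
Failure-to-pay penalty: 30% of $819,600 = $245,880
Penalty before surcharge: $245,880 + $1,060 = $246,940
Administrative surcharge: 20% of $246,940 = $49,388
Total penalty: $246,940 + $49,388 = $296,328
Minimum $237,790: $296,328 meets the minimum, no increase.

$296,328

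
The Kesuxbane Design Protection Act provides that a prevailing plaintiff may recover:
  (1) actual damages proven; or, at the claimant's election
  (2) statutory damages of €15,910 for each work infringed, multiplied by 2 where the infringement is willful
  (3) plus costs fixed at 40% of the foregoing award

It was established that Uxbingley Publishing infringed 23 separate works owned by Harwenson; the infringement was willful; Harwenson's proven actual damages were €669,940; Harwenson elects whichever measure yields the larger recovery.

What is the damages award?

Statutory damages: 23 × €15,910 = €365,930
Doubled: 2 × €365,930 = €731,860
Greater of actual damages (€669,940) or enhanced statutory damages (€731,860): €731,860
Costs: 40% of €731,860 = €292,744
Award plus costs: €731,860 + €292,744 = €1,024,604

€1,024,604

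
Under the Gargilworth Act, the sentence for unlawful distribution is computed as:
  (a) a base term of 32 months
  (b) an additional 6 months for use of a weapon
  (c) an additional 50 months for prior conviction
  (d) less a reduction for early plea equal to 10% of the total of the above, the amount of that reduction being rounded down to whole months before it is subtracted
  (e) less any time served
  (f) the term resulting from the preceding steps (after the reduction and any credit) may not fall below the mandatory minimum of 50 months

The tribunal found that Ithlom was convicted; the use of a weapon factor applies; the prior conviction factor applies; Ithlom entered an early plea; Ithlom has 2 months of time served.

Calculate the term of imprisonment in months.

78 months

Use of a weapon enhancement: +6 months
Prior conviction enhancement: +50 months
Adjusted term: 32 months + 6 months + 50 months = 88 months
Early plea reduction: 10% of 88 months = 8 months (rounded down)
After reduction: 88 − 8 = 80 months
Less time served: 80 months − 2 months = 78 months
Minimum 50 months: 78 months meets the minimum, no increase.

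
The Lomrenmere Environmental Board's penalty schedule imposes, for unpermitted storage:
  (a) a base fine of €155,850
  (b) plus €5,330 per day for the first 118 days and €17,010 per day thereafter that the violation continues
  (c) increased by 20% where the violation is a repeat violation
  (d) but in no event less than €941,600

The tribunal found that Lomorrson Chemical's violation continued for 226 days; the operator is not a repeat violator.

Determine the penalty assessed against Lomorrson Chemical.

First 118 days: 118 × €5,330 = €628,940
Remaining days: (226 − 118) × €17,010 = €1,837,080
Per-day component: €628,940 + €1,837,080 = €2,466,020
Base plus per-day: €155,850 + €2,466,020 = €2,621,870
The operator is not a repeat violator: no 20% increase.
Minimum €941,600: €2,621,870 meets the minimum, no increase.

€2,621,870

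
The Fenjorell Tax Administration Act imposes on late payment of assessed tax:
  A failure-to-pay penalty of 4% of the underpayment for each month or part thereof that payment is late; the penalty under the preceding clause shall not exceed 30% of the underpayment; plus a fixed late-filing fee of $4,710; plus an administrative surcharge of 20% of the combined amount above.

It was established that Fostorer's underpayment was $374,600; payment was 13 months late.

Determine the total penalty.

Accrued rate: 4% × 13 = 52%, capped at 30% → 30%
Failure-to-pay penalty: 30% of $374,600 = $112,380
Penalty before surcharge: $112,380 + $4,710 = $117,090
Administrative surcharge: 20% of $117,090 = $23,418
Total penalty: $117,090 + $23,418 = $140,508

$140,508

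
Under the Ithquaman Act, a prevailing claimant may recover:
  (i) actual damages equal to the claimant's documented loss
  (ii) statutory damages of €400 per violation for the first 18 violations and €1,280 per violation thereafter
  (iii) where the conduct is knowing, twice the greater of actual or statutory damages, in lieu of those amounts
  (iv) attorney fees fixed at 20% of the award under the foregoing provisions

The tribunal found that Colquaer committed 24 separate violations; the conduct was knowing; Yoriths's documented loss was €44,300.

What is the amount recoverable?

First 18 violations: 18 × €400 = €7,200
Remaining violations: (24 − 18) × €1,280 = €7,680
Statutory damages: €7,200 + €7,680 = €14,880
Greater of actual damages (€44,300) or statutory damages (€14,880): €44,300
Doubled: 2 × €44,300 = €88,600
Attorney fees: 20% of €88,600 = €17,720
Total recovery: €88,600 + €17,720 = €106,320

€106,320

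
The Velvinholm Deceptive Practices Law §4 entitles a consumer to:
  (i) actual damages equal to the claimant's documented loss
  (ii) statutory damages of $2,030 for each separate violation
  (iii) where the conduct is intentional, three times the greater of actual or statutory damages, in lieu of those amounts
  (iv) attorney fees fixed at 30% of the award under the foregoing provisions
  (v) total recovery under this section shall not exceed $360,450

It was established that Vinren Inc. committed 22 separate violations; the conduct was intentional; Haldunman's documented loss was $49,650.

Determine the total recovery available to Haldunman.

Statutory damages: 22 × $2,030 = $44,660
Greater of actual damages ($49,650) or statutory damages ($44,660): $49,650
Trebled: 3 × $49,650 = $148,950
Attorney fees: 30% of $148,950 = $44,685
Total before cap: $148,950 + $44,685 = $193,635
Cap at $360,450: $193,635 is within the cap, no reduction.

$193,635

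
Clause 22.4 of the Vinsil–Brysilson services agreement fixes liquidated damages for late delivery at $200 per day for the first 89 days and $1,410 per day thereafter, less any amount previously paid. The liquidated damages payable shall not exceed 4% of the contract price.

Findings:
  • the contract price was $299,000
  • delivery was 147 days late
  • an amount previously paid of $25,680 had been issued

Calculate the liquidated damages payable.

$11,960

First 89 days: 89 × $200 = $17,800
Remaining days: (147 − 89) × $1,410 = $81,780
Accrued per-day damages: $17,800 + $81,780 = $99,580
Less amount previously paid: $99,580 − $25,680 = $73,900
Cap: 4% of $299,000 = $11,960
Cap at $11,960: $73,900 exceeds the cap → $11,960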